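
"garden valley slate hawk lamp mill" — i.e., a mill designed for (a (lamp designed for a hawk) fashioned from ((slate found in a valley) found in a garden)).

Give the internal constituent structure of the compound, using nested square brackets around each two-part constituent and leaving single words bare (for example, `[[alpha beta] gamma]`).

The outermost head in the paraphrase is "mill", modified by "garden valley slate hawk lamp".
Within "garden valley slate hawk lamp", the head is "lamp" (specifically "hawk lamp") and the modifier is "garden valley slate".
Within "garden valley slate", the head is "slate" (specifically "valley slate") and the modifier is "garden".
Within "valley slate", the head is "slate" and the modifier is "valley".
Within "hawk lamp", the head is "lamp" and the modifier is "hawk".
So the structure is [[[garden [valley slate]] [hawk lamp]] mill].

[[[garden [valley slate]] [hawk lamp]] mill]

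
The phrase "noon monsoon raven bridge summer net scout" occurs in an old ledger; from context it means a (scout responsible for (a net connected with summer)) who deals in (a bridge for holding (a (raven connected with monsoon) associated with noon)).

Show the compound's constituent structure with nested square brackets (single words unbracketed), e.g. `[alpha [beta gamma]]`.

The outermost head in the paraphrase is "scout" (specifically "summer net scout"), modified by "noon monsoon raven bridge".
"noon monsoon raven bridge" → head "bridge", modifier "noon monsoon raven".
"noon monsoon raven" → head "raven" (specifically "monsoon raven"), modifier "noon".
"monsoon raven" → head "raven", modifier "monsoon".
"summer net scout" → head "scout", modifier "summer net".
"summer net" → head "net", modifier "summer".
Putting it together: [[[noon [monsoon raven]] bridge] [[summer net] scout]].

[[[noon [monsoon raven]] bridge] [[summer net] scout]]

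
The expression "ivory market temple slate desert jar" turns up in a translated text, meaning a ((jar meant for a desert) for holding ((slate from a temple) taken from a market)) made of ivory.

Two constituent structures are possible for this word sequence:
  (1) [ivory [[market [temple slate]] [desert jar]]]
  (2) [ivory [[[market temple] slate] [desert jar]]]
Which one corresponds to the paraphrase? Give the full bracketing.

The paraphrase's head is the "jar" part ("market temple slate desert jar"); its modifier is "ivory".
That top-level split, carried through the inner groups, gives [ivory [[market [temple slate]] [desert jar]]].

[ivory [[market [temple slate]] [desert jar]]]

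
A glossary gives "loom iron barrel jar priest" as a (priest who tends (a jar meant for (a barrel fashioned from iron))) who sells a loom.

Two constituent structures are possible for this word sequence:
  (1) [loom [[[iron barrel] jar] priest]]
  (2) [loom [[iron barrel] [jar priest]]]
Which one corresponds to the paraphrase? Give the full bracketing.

[loom [[[iron barrel] jar] priest]]

The paraphrase's head is the "priest" part ("iron barrel jar priest"); its modifier is "loom".
That top-level split, carried through the inner groups, gives [loom [[[iron barrel] jar] priest]].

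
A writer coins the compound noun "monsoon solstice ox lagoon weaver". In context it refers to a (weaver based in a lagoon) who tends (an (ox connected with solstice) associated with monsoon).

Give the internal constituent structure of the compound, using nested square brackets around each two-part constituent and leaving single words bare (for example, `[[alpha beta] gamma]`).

Overall it is a kind of weaver (specifically "lagoon weaver"); the modifier is "monsoon solstice ox".
Inside "monsoon solstice ox": head "ox" (specifically "solstice ox"), modifier "monsoon".
Inside "solstice ox": head "ox", modifier "solstice".
Inside "lagoon weaver": head "weaver", modifier "lagoon".
Assembled: [[monsoon [solstice ox]] [lagoon weaver]].

[[monsoon [solstice ox]] [lagoon weaver]]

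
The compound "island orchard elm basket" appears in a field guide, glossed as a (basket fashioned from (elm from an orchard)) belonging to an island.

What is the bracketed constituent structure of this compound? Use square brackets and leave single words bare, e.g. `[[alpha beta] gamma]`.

[island [[orchard elm] basket]]

Overall it is a kind of basket (specifically "orchard elm basket"); the modifier is "island".
Within "orchard elm basket", the head is "basket" and the modifier is "orchard elm".
Within "orchard elm", the head is "elm" and the modifier is "orchard".
Assembled: [island [[orchard elm] basket]].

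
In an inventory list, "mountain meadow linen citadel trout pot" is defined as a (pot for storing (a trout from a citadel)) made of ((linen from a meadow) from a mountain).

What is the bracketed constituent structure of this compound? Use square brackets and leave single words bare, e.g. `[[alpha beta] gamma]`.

At the top level: head "pot" (specifically "citadel trout pot"); modifier "mountain meadow linen".
Within "mountain meadow linen", the head is "linen" (specifically "meadow linen") and the modifier is "mountain".
Within "meadow linen", the head is "linen" and the modifier is "meadow".
Within "citadel trout pot", the head is "pot" and the modifier is "citadel trout".
Within "citadel trout", the head is "trout" and the modifier is "citadel".
Assembled: [[mountain [meadow linen]] [[citadel trout] pot]].

[[mountain [meadow linen]] [[citadel trout] pot]]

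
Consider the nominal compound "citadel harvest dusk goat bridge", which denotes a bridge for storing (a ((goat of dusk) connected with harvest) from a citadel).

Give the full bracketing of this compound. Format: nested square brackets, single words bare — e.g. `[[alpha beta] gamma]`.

[[citadel [harvest [dusk goat]]] bridge]

The outermost head in the paraphrase is "bridge", modified by "citadel harvest dusk goat".
Within "citadel harvest dusk goat", the head is "goat" (specifically "harvest dusk goat") and the modifier is "citadel".
Within "harvest dusk goat", the head is "goat" (specifically "dusk goat") and the modifier is "harvest".
Within "dusk goat", the head is "goat" and the modifier is "dusk".
So the structure is [[citadel [harvest [dusk goat]]] bridge].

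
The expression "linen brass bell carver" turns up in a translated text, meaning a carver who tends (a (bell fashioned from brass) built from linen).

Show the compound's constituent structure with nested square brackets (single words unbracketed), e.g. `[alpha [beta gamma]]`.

[[linen [brass bell]] carver]

Overall it is a kind of carver; the modifier is "linen brass bell".
Within "linen brass bell", the head is "bell" (specifically "brass bell") and the modifier is "linen".
Within "brass bell", the head is "bell" and the modifier is "brass".
Putting it together: [[linen [brass bell]] carver].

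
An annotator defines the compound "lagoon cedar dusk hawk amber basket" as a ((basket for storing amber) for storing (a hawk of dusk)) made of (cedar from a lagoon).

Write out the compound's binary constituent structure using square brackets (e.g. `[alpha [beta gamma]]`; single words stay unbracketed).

[[lagoon cedar] [[dusk hawk] [amber basket]]]

Whole compound: head "basket" (specifically "dusk hawk amber basket"), modifier "lagoon cedar".
"lagoon cedar" → head "cedar", modifier "lagoon".
"dusk hawk amber basket" → head "basket" (specifically "amber basket"), modifier "dusk hawk".
"dusk hawk" → head "hawk", modifier "dusk".
"amber basket" → head "basket", modifier "amber".
Putting it together: [[lagoon cedar] [[dusk hawk] [amber basket]]].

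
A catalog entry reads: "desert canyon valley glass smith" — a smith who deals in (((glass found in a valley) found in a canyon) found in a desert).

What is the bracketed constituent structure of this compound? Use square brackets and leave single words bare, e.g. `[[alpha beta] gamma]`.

[[desert [canyon [valley glass]]] smith]

Whole compound: head "smith", modifier "desert canyon valley glass".
"desert canyon valley glass" → head "glass" (specifically "canyon valley glass"), modifier "desert".
"canyon valley glass" → head "glass" (specifically "valley glass"), modifier "canyon".
"valley glass" → head "glass", modifier "valley".
Assembled: [[desert [canyon [valley glass]]] smith].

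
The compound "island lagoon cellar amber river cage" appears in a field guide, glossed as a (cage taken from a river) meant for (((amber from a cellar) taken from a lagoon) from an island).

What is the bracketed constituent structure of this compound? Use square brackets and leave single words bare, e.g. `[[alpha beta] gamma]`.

At the top level: head "cage" (specifically "river cage"); modifier "island lagoon cellar amber".
Within "island lagoon cellar amber", the head is "amber" (specifically "lagoon cellar amber") and the modifier is "island".
Within "lagoon cellar amber", the head is "amber" (specifically "cellar amber") and the modifier is "lagoon".
Within "cellar amber", the head is "amber" and the modifier is "cellar".
Within "river cage", the head is "cage" and the modifier is "river".
Putting it together: [[island [lagoon [cellar amber]]] [river cage]].

[[island [lagoon [cellar amber]]] [river cage]]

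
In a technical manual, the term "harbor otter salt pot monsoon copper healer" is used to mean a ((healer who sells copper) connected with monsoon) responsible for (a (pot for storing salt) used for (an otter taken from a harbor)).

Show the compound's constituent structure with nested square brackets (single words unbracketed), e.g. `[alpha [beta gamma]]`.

The outermost head in the paraphrase is "healer" (specifically "monsoon copper healer"), modified by "harbor otter salt pot".
Inside "harbor otter salt pot": head "pot" (specifically "salt pot"), modifier "harbor otter".
Inside "harbor otter": head "otter", modifier "harbor".
Inside "salt pot": head "pot", modifier "salt".
Inside "monsoon copper healer": head "healer" (specifically "copper healer"), modifier "monsoon".
Inside "copper healer": head "healer", modifier "copper".
Assembled: [[[harbor otter] [salt pot]] [monsoon [copper healer]]].

[[[harbor otter] [salt pot]] [monsoon [copper healer]]]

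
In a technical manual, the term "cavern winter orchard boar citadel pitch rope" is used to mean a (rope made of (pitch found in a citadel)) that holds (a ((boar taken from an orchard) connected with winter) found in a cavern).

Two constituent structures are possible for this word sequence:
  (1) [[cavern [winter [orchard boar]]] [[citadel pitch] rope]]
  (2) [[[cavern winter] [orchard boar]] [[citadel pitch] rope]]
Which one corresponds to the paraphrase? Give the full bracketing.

[[cavern [winter [orchard boar]]] [[citadel pitch] rope]]

The paraphrase's head is the "rope" part ("citadel pitch rope"); its modifier is "cavern winter orchard boar".
That top-level split, carried through the inner groups, gives [[cavern [winter [orchard boar]]] [[citadel pitch] rope]].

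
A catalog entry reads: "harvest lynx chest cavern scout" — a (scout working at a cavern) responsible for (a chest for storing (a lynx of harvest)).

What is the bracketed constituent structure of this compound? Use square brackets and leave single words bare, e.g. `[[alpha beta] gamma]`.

[[[harvest lynx] chest] [cavern scout]]

Whole compound: head "scout" (specifically "cavern scout"), modifier "harvest lynx chest".
Within "harvest lynx chest", the head is "chest" and the modifier is "harvest lynx".
Within "harvest lynx", the head is "lynx" and the modifier is "harvest".
Within "cavern scout", the head is "scout" and the modifier is "cavern".
Putting it together: [[[harvest lynx] chest] [cavern scout]].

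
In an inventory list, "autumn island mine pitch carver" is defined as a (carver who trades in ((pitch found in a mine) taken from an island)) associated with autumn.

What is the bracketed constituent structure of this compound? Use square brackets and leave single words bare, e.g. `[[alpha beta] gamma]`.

[autumn [[island [mine pitch]] carver]]

Overall it is a kind of carver (specifically "island mine pitch carver"); the modifier is "autumn".
Within "island mine pitch carver", the head is "carver" and the modifier is "island mine pitch".
Within "island mine pitch", the head is "pitch" (specifically "mine pitch") and the modifier is "island".
Within "mine pitch", the head is "pitch" and the modifier is "mine".
Putting it together: [autumn [[island [mine pitch]] carver]].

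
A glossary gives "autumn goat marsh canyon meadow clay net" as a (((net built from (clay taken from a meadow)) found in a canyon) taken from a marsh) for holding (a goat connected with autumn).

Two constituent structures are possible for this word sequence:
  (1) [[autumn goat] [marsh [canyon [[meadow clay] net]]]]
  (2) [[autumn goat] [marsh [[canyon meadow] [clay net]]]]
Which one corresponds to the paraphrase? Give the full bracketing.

[[autumn goat] [marsh [canyon [[meadow clay] net]]]]

The paraphrase's head is the "net" part ("marsh canyon meadow clay net"); its modifier is "autumn goat".
That top-level split, carried through the inner groups, gives [[autumn goat] [marsh [canyon [[meadow clay] net]]]].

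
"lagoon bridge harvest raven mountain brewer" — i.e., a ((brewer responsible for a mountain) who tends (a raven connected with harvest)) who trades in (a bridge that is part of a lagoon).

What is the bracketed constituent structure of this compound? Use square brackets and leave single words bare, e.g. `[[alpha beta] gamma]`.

Overall it is a kind of brewer (specifically "harvest raven mountain brewer"); the modifier is "lagoon bridge".
Inside "lagoon bridge": head "bridge", modifier "lagoon".
Inside "harvest raven mountain brewer": head "brewer" (specifically "mountain brewer"), modifier "harvest raven".
Inside "harvest raven": head "raven", modifier "harvest".
Inside "mountain brewer": head "brewer", modifier "mountain".
Putting it together: [[lagoon bridge] [[harvest raven] [mountain brewer]]].

[[lagoon bridge] [[harvest raven] [mountain brewer]]]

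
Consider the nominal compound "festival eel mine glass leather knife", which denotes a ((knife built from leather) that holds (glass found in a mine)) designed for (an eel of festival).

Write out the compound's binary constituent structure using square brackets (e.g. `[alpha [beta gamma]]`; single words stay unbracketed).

Whole compound: head "knife" (specifically "mine glass leather knife"), modifier "festival eel".
Within "festival eel", the head is "eel" and the modifier is "festival".
Within "mine glass leather knife", the head is "knife" (specifically "leather knife") and the modifier is "mine glass".
Within "mine glass", the head is "glass" and the modifier is "mine".
Within "leather knife", the head is "knife" and the modifier is "leather".
So the structure is [[festival eel] [[mine glass] [leather knife]]].

[[festival eel] [[mine glass] [leather knife]]]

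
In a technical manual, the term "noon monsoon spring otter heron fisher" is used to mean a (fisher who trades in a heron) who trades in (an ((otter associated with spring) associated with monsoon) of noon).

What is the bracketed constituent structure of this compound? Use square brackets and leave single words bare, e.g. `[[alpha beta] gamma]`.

Overall it is a kind of fisher (specifically "heron fisher"); the modifier is "noon monsoon spring otter".
Within "noon monsoon spring otter", the head is "otter" (specifically "monsoon spring otter") and the modifier is "noon".
Within "monsoon spring otter", the head is "otter" (specifically "spring otter") and the modifier is "monsoon".
Within "spring otter", the head is "otter" and the modifier is "spring".
Within "heron fisher", the head is "fisher" and the modifier is "heron".
Putting it together: [[noon [monsoon [spring otter]]] [heron fisher]].

[[noon [monsoon [spring otter]]] [heron fisher]]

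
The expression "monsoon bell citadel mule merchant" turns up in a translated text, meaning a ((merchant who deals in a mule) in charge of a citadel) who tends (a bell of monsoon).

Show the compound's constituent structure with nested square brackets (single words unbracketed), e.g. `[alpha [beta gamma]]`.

[[monsoon bell] [citadel [mule merchant]]]

At the top level: head "merchant" (specifically "citadel mule merchant"); modifier "monsoon bell".
Inside "monsoon bell": head "bell", modifier "monsoon".
Inside "citadel mule merchant": head "merchant" (specifically "mule merchant"), modifier "citadel".
Inside "mule merchant": head "merchant", modifier "mule".
Putting it together: [[monsoon bell] [citadel [mule merchant]]].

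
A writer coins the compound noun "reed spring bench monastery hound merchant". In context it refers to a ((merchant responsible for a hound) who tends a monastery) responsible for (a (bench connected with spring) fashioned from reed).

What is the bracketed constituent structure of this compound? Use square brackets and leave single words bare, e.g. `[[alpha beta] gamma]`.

Overall it is a kind of merchant (specifically "monastery hound merchant"); the modifier is "reed spring bench".
"reed spring bench" → head "bench" (specifically "spring bench"), modifier "reed".
"spring bench" → head "bench", modifier "spring".
"monastery hound merchant" → head "merchant" (specifically "hound merchant"), modifier "monastery".
"hound merchant" → head "merchant", modifier "hound".
Putting it together: [[reed [spring bench]] [monastery [hound merchant]]].

[[reed [spring bench]] [monastery [hound merchant]]]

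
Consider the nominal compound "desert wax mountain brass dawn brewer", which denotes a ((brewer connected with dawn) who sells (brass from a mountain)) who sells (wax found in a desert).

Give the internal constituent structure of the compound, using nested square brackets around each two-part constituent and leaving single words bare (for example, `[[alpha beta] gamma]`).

[[desert wax] [[mountain brass] [dawn brewer]]]

Whole compound: head "brewer" (specifically "mountain brass dawn brewer"), modifier "desert wax".
Within "desert wax", the head is "wax" and the modifier is "desert".
Within "mountain brass dawn brewer", the head is "brewer" (specifically "dawn brewer") and the modifier is "mountain brass".
Within "mountain brass", the head is "brass" and the modifier is "mountain".
Within "dawn brewer", the head is "brewer" and the modifier is "dawn".
So the structure is [[desert wax] [[mountain brass] [dawn brewer]]].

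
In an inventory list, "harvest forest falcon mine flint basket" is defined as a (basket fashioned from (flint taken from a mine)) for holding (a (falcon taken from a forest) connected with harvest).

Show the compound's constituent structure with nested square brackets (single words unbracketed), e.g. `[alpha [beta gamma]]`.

[[harvest [forest falcon]] [[mine flint] basket]]

At the top level: head "basket" (specifically "mine flint basket"); modifier "harvest forest falcon".
Within "harvest forest falcon", the head is "falcon" (specifically "forest falcon") and the modifier is "harvest".
Within "forest falcon", the head is "falcon" and the modifier is "forest".
Within "mine flint basket", the head is "basket" and the modifier is "mine flint".
Within "mine flint", the head is "flint" and the modifier is "mine".
So the structure is [[harvest [forest falcon]] [[mine flint] basket]].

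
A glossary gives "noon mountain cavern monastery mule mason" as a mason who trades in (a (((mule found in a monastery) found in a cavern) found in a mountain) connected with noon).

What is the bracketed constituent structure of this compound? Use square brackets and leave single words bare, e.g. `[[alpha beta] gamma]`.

Overall it is a kind of mason; the modifier is "noon mountain cavern monastery mule".
Within "noon mountain cavern monastery mule", the head is "mule" (specifically "mountain cavern monastery mule") and the modifier is "noon".
Within "mountain cavern monastery mule", the head is "mule" (specifically "cavern monastery mule") and the modifier is "mountain".
Within "cavern monastery mule", the head is "mule" (specifically "monastery mule") and the modifier is "cavern".
Within "monastery mule", the head is "mule" and the modifier is "monastery".
Putting it together: [[noon [mountain [cavern [monastery mule]]]] mason].

[[noon [mountain [cavern [monastery mule]]]] mason]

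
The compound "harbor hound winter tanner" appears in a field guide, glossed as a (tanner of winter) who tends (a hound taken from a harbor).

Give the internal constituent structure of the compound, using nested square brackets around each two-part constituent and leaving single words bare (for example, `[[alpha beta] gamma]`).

[[harbor hound] [winter tanner]]

Overall it is a kind of tanner (specifically "winter tanner"); the modifier is "harbor hound".
"harbor hound" → head "hound", modifier "harbor".
"winter tanner" → head "tanner", modifier "winter".
Assembled: [[harbor hound] [winter tanner]].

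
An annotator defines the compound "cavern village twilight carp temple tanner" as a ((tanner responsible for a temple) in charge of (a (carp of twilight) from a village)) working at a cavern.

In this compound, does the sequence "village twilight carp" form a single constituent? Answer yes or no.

yes

The paraphrase groups the words so that "village twilight carp" is one unit: it corresponds to a single parenthesized sub-phrase.
The full structure is [cavern [[village [twilight carp]] [temple tanner]]], in which [village twilight carp] is a constituent.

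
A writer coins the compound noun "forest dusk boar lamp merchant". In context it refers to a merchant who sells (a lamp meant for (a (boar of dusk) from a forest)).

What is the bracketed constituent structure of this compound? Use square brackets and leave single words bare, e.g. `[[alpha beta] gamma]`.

The outermost head in the paraphrase is "merchant", modified by "forest dusk boar lamp".
"forest dusk boar lamp" → head "lamp", modifier "forest dusk boar".
"forest dusk boar" → head "boar" (specifically "dusk boar"), modifier "forest".
"dusk boar" → head "boar", modifier "dusk".
Putting it together: [[[forest [dusk boar]] lamp] merchant].

[[[forest [dusk boar]] lamp] merchant]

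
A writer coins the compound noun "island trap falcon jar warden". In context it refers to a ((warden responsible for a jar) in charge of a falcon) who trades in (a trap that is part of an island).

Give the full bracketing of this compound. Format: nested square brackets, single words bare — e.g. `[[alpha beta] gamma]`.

[[island trap] [falcon [jar warden]]]

The outermost head in the paraphrase is "warden" (specifically "falcon jar warden"), modified by "island trap".
Within "island trap", the head is "trap" and the modifier is "island".
Within "falcon jar warden", the head is "warden" (specifically "jar warden") and the modifier is "falcon".
Within "jar warden", the head is "warden" and the modifier is "jar".
Putting it together: [[island trap] [falcon [jar warden]]].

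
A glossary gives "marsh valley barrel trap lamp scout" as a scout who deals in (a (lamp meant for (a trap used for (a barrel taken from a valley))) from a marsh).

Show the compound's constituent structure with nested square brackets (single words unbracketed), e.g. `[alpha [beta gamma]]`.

[[marsh [[[valley barrel] trap] lamp]] scout]

The outermost head in the paraphrase is "scout", modified by "marsh valley barrel trap lamp".
Inside "marsh valley barrel trap lamp": head "lamp" (specifically "valley barrel trap lamp"), modifier "marsh".
Inside "valley barrel trap lamp": head "lamp", modifier "valley barrel trap".
Inside "valley barrel trap": head "trap", modifier "valley barrel".
Inside "valley barrel": head "barrel", modifier "valley".
So the structure is [[marsh [[[valley barrel] trap] lamp]] scout].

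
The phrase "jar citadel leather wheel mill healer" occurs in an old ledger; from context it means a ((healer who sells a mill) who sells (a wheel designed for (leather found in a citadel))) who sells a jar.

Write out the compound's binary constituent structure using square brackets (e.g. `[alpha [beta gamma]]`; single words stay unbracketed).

[jar [[[citadel leather] wheel] [mill healer]]]

The outermost head in the paraphrase is "healer" (specifically "citadel leather wheel mill healer"), modified by "jar".
Within "citadel leather wheel mill healer", the head is "healer" (specifically "mill healer") and the modifier is "citadel leather wheel".
Within "citadel leather wheel", the head is "wheel" and the modifier is "citadel leather".
Within "citadel leather", the head is "leather" and the modifier is "citadel".
Within "mill healer", the head is "healer" and the modifier is "mill".
Assembled: [jar [[[citadel leather] wheel] [mill healer]]].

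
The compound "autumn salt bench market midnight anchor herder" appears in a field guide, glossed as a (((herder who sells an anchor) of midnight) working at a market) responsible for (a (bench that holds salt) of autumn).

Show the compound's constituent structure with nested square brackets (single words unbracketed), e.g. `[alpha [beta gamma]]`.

[[autumn [salt bench]] [market [midnight [anchor herder]]]]

Whole compound: head "herder" (specifically "market midnight anchor herder"), modifier "autumn salt bench".
Within "autumn salt bench", the head is "bench" (specifically "salt bench") and the modifier is "autumn".
Within "salt bench", the head is "bench" and the modifier is "salt".
Within "market midnight anchor herder", the head is "herder" (specifically "midnight anchor herder") and the modifier is "market".
Within "midnight anchor herder", the head is "herder" (specifically "anchor herder") and the modifier is "midnight".
Within "anchor herder", the head is "herder" and the modifier is "anchor".
So the structure is [[autumn [salt bench]] [market [midnight [anchor herder]]]].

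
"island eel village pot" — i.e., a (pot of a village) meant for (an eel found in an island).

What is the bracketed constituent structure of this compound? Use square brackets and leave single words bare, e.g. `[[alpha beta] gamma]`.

Whole compound: head "pot" (specifically "village pot"), modifier "island eel".
"island eel" → head "eel", modifier "island".
"village pot" → head "pot", modifier "village".
So the structure is [[island eel] [village pot]].

[[island eel] [village pot]]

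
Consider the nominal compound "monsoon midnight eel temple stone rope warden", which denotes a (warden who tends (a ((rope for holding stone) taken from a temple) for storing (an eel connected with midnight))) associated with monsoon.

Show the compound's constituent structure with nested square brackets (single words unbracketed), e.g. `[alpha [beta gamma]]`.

[monsoon [[[midnight eel] [temple [stone rope]]] warden]]

Whole compound: head "warden" (specifically "midnight eel temple stone rope warden"), modifier "monsoon".
"midnight eel temple stone rope warden" → head "warden", modifier "midnight eel temple stone rope".
"midnight eel temple stone rope" → head "rope" (specifically "temple stone rope"), modifier "midnight eel".
"midnight eel" → head "eel", modifier "midnight".
"temple stone rope" → head "rope" (specifically "stone rope"), modifier "temple".
"stone rope" → head "rope", modifier "stone".
Assembled: [monsoon [[[midnight eel] [temple [stone rope]]] warden]].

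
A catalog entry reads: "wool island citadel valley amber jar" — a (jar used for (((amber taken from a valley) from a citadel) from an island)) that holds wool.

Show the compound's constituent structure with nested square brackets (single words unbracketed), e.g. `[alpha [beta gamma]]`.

Whole compound: head "jar" (specifically "island citadel valley amber jar"), modifier "wool".
Inside "island citadel valley amber jar": head "jar", modifier "island citadel valley amber".
Inside "island citadel valley amber": head "amber" (specifically "citadel valley amber"), modifier "island".
Inside "citadel valley amber": head "amber" (specifically "valley amber"), modifier "citadel".
Inside "valley amber": head "amber", modifier "valley".
So the structure is [wool [[island [citadel [valley amber]]] jar]].

[wool [[island [citadel [valley amber]]] jar]]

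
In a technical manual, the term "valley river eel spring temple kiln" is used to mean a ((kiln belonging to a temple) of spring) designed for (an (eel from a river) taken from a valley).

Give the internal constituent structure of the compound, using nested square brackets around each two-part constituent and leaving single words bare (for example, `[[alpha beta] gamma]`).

[[valley [river eel]] [spring [temple kiln]]]

At the top level: head "kiln" (specifically "spring temple kiln"); modifier "valley river eel".
Within "valley river eel", the head is "eel" (specifically "river eel") and the modifier is "valley".
Within "river eel", the head is "eel" and the modifier is "river".
Within "spring temple kiln", the head is "kiln" (specifically "temple kiln") and the modifier is "spring".
Within "temple kiln", the head is "kiln" and the modifier is "temple".
So the structure is [[valley [river eel]] [spring [temple kiln]]].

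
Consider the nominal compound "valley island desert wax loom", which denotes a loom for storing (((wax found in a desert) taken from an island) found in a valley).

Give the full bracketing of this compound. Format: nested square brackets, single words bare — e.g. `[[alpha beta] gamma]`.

[[valley [island [desert wax]]] loom]

At the top level: head "loom"; modifier "valley island desert wax".
Within "valley island desert wax", the head is "wax" (specifically "island desert wax") and the modifier is "valley".
Within "island desert wax", the head is "wax" (specifically "desert wax") and the modifier is "island".
Within "desert wax", the head is "wax" and the modifier is "desert".
So the structure is [[valley [island [desert wax]]] loom].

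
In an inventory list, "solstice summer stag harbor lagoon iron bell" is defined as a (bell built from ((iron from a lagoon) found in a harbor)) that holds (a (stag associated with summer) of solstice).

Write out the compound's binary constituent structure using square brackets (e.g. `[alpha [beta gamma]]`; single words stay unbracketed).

[[solstice [summer stag]] [[harbor [lagoon iron]] bell]]

The outermost head in the paraphrase is "bell" (specifically "harbor lagoon iron bell"), modified by "solstice summer stag".
"solstice summer stag" → head "stag" (specifically "summer stag"), modifier "solstice".
"summer stag" → head "stag", modifier "summer".
"harbor lagoon iron bell" → head "bell", modifier "harbor lagoon iron".
"harbor lagoon iron" → head "iron" (specifically "lagoon iron"), modifier "harbor".
"lagoon iron" → head "iron", modifier "lagoon".
Assembled: [[solstice [summer stag]] [[harbor [lagoon iron]] bell]].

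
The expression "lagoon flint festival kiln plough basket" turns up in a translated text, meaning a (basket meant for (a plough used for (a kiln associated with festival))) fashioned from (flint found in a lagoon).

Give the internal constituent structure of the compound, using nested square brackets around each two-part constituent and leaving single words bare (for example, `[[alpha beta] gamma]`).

The outermost head in the paraphrase is "basket" (specifically "festival kiln plough basket"), modified by "lagoon flint".
Within "lagoon flint", the head is "flint" and the modifier is "lagoon".
Within "festival kiln plough basket", the head is "basket" and the modifier is "festival kiln plough".
Within "festival kiln plough", the head is "plough" and the modifier is "festival kiln".
Within "festival kiln", the head is "kiln" and the modifier is "festival".
Putting it together: [[lagoon flint] [[[festival kiln] plough] basket]].

[[lagoon flint] [[[festival kiln] plough] basket]]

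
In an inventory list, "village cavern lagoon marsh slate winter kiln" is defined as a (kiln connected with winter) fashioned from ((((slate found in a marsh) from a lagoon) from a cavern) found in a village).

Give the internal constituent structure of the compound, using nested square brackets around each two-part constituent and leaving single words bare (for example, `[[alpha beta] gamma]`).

The outermost head in the paraphrase is "kiln" (specifically "winter kiln"), modified by "village cavern lagoon marsh slate".
Within "village cavern lagoon marsh slate", the head is "slate" (specifically "cavern lagoon marsh slate") and the modifier is "village".
Within "cavern lagoon marsh slate", the head is "slate" (specifically "lagoon marsh slate") and the modifier is "cavern".
Within "lagoon marsh slate", the head is "slate" (specifically "marsh slate") and the modifier is "lagoon".
Within "marsh slate", the head is "slate" and the modifier is "marsh".
Within "winter kiln", the head is "kiln" and the modifier is "winter".
Assembled: [[village [cavern [lagoon [marsh slate]]]] [winter kiln]].

[[village [cavern [lagoon [marsh slate]]]] [winter kiln]]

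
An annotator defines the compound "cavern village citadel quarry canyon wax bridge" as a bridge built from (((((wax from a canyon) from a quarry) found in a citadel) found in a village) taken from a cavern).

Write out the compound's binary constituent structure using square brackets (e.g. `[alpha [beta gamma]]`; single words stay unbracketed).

Whole compound: head "bridge", modifier "cavern village citadel quarry canyon wax".
Inside "cavern village citadel quarry canyon wax": head "wax" (specifically "village citadel quarry canyon wax"), modifier "cavern".
Inside "village citadel quarry canyon wax": head "wax" (specifically "citadel quarry canyon wax"), modifier "village".
Inside "citadel quarry canyon wax": head "wax" (specifically "quarry canyon wax"), modifier "citadel".
Inside "quarry canyon wax": head "wax" (specifically "canyon wax"), modifier "quarry".
Inside "canyon wax": head "wax", modifier "canyon".
Putting it together: [[cavern [village [citadel [quarry [canyon wax]]]]] bridge].

[[cavern [village [citadel [quarry [canyon wax]]]]] bridge]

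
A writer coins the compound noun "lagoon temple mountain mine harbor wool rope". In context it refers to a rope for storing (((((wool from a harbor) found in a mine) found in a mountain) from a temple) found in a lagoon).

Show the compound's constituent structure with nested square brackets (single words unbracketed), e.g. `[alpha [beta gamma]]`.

[[lagoon [temple [mountain [mine [harbor wool]]]]] rope]

Overall it is a kind of rope; the modifier is "lagoon temple mountain mine harbor wool".
"lagoon temple mountain mine harbor wool" → head "wool" (specifically "temple mountain mine harbor wool"), modifier "lagoon".
"temple mountain mine harbor wool" → head "wool" (specifically "mountain mine harbor wool"), modifier "temple".
"mountain mine harbor wool" → head "wool" (specifically "mine harbor wool"), modifier "mountain".
"mine harbor wool" → head "wool" (specifically "harbor wool"), modifier "mine".
"harbor wool" → head "wool", modifier "harbor".
Putting it together: [[lagoon [temple [mountain [mine [harbor wool]]]]] rope].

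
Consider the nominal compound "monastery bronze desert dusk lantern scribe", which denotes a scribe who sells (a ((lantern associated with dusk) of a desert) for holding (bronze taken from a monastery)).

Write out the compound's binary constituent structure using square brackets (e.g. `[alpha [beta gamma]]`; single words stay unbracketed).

[[[monastery bronze] [desert [dusk lantern]]] scribe]

Overall it is a kind of scribe; the modifier is "monastery bronze desert dusk lantern".
"monastery bronze desert dusk lantern" → head "lantern" (specifically "desert dusk lantern"), modifier "monastery bronze".
"monastery bronze" → head "bronze", modifier "monastery".
"desert dusk lantern" → head "lantern" (specifically "dusk lantern"), modifier "desert".
"dusk lantern" → head "lantern", modifier "dusk".
Putting it together: [[[monastery bronze] [desert [dusk lantern]]] scribe].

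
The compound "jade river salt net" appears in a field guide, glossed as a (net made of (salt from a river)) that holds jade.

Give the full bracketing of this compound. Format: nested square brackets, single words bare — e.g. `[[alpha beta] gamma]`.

[jade [[river salt] net]]

The outermost head in the paraphrase is "net" (specifically "river salt net"), modified by "jade".
Within "river salt net", the head is "net" and the modifier is "river salt".
Within "river salt", the head is "salt" and the modifier is "river".
Putting it together: [jade [[river salt] net]].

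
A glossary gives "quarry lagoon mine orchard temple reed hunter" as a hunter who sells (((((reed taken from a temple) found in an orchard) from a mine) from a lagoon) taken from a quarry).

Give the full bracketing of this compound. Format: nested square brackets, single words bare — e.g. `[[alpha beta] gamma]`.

The outermost head in the paraphrase is "hunter", modified by "quarry lagoon mine orchard temple reed".
"quarry lagoon mine orchard temple reed" → head "reed" (specifically "lagoon mine orchard temple reed"), modifier "quarry".
"lagoon mine orchard temple reed" → head "reed" (specifically "mine orchard temple reed"), modifier "lagoon".
"mine orchard temple reed" → head "reed" (specifically "orchard temple reed"), modifier "mine".
"orchard temple reed" → head "reed" (specifically "temple reed"), modifier "orchard".
"temple reed" → head "reed", modifier "temple".
Putting it together: [[quarry [lagoon [mine [orchard [temple reed]]]]] hunter].

[[quarry [lagoon [mine [orchard [temple reed]]]]] hunter]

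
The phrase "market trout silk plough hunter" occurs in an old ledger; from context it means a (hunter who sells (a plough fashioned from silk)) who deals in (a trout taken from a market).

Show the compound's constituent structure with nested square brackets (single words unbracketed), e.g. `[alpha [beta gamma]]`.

The outermost head in the paraphrase is "hunter" (specifically "silk plough hunter"), modified by "market trout".
Inside "market trout": head "trout", modifier "market".
Inside "silk plough hunter": head "hunter", modifier "silk plough".
Inside "silk plough": head "plough", modifier "silk".
So the structure is [[market trout] [[silk plough] hunter]].

[[market trout] [[silk plough] hunter]]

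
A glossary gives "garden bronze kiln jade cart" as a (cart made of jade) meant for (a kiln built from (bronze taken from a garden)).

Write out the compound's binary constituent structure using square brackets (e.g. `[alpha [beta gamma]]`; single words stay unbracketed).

[[[garden bronze] kiln] [jade cart]]

Whole compound: head "cart" (specifically "jade cart"), modifier "garden bronze kiln".
"garden bronze kiln" → head "kiln", modifier "garden bronze".
"garden bronze" → head "bronze", modifier "garden".
"jade cart" → head "cart", modifier "jade".
Assembled: [[[garden bronze] kiln] [jade cart]].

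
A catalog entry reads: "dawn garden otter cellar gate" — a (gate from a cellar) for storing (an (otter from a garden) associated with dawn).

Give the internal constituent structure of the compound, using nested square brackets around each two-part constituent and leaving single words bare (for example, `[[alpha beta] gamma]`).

[[dawn [garden otter]] [cellar gate]]

Whole compound: head "gate" (specifically "cellar gate"), modifier "dawn garden otter".
"dawn garden otter" → head "otter" (specifically "garden otter"), modifier "dawn".
"garden otter" → head "otter", modifier "garden".
"cellar gate" → head "gate", modifier "cellar".
So the structure is [[dawn [garden otter]] [cellar gate]].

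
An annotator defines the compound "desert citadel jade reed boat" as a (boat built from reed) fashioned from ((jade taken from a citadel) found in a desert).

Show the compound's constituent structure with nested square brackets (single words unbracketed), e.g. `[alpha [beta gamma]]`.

[[desert [citadel jade]] [reed boat]]

Overall it is a kind of boat (specifically "reed boat"); the modifier is "desert citadel jade".
Within "desert citadel jade", the head is "jade" (specifically "citadel jade") and the modifier is "desert".
Within "citadel jade", the head is "jade" and the modifier is "citadel".
Within "reed boat", the head is "boat" and the modifier is "reed".
So the structure is [[desert [citadel jade]] [reed boat]].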